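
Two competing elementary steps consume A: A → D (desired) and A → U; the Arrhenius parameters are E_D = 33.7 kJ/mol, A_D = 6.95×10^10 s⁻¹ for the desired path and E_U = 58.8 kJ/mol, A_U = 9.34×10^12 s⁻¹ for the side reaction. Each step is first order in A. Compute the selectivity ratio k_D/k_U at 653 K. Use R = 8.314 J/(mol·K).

k_D/k_U = (A_D/A_U)·exp[−(E_D−E_U)/(RT)] = (A_D/A_U)·exp[(E_U−E_D)/(RT)].
(E_U−E_D)/(RT) = (58.8−33.7)×10³/(8.314×653) = 25100/5429 = 4.623.
k_D/k_U = (6.95×10^10/9.34×10^12)·exp(4.623) = 0.007441 × 101.8 = 0.758.

0.758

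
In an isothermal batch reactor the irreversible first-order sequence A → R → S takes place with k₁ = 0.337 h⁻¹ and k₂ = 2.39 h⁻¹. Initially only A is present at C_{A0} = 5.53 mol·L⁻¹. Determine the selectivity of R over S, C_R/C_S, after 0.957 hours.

0.589

The intermediate concentration in a first-order A→B→C sequence is C_R = k₁C_{A0}(e^(−k₁t) − e^(−k₂t))/(k₂−k₁).
e^(−k₁t) = e^(−0.337×0.957) = e^(−0.3225) = 0.7243; e^(−k₂t) = e^(−2.287) = 0.1015.
C_R = 0.337×5.53/(2.39−0.337) × (0.7243−0.1015) = 0.9077×0.6228 = 0.5653 mol·L⁻¹.
C_A = C_{A0}e^(−k₁t) = 4.006 mol·L⁻¹, so C_S = C_{A0}−C_A−C_R = 0.9591 mol·L⁻¹; C_R/C_S = 0.589.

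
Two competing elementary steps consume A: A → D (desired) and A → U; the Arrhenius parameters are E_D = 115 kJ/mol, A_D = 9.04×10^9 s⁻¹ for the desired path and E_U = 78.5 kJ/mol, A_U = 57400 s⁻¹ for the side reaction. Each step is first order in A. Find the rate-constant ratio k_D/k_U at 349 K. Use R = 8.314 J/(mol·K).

0.542

With equal orders, S_{D/U} = k_D/k_U = (A_D/A_U)·exp[(E_U−E_D)/(RT)].
(E_U−E_D)/(RT) = (78.5−115)×10³/(8.314×349) = -36500/2902 = -12.58.
k_D/k_U = (9.04×10^9/57400)·exp(-12.58) = 1.575×10^5 × 3.442×10^-6 = 0.542.
Since E_D > E_U, raising the temperature improves selectivity toward D.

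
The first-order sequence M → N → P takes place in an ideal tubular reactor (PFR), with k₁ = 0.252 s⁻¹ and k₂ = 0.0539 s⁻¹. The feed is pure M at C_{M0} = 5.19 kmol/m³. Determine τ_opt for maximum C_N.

Setting dC_N/dτ = 0 gives τ_opt = ln(k₂/k₁)/(k₂−k₁).
= ln(0.0539/0.252)/(0.0539−0.252) = ln(0.2139)/-0.1981 = -1.542/-0.1981 = 7.79 s.

7.79 s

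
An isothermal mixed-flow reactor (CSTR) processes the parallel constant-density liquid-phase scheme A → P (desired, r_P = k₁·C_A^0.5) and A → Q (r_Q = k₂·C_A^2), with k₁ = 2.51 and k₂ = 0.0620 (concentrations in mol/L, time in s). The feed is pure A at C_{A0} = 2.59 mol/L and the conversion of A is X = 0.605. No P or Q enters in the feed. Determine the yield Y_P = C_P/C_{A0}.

Exit C_A = C_{A0}(1−X) = 2.59×0.395 = 1.023 mol/L.
In a CSTR the entire volume is at exit conditions, so r_P = 2.51×1.023^0.5 = 2.539 and r_Q = 0.0620×1.023^2 = 0.06489.
Fraction of consumed A going to P: r_P/(r_P+r_Q) = 0.9751.
C_P = 0.9751·C_{A0}·X = 0.9751×2.59×0.605 = 1.53 mol/L; Y_P = C_P/C_{A0} = 0.590.

0.590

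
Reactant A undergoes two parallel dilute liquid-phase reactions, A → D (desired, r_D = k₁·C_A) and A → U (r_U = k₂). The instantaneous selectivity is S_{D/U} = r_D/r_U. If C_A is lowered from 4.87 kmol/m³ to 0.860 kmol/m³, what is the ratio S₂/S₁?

S_{D/U} = (k₁/k₂)·C_A, so S₂/S₁ = (C_{A,2}/C_{A,1}).
= 0.860/4.87 = 0.177.

0.177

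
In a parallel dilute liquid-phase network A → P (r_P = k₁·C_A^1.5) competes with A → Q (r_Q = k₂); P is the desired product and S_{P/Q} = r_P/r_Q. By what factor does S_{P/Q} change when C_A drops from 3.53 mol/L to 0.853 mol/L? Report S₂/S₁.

S_{P/Q} = (k₁/k₂)·C_A^1.5, so S₂/S₁ = (C_{A,2}/C_{A,1})^1.5.
= (0.853/3.53)^1.5 = (0.2416)^1.5 = 0.119.

0.119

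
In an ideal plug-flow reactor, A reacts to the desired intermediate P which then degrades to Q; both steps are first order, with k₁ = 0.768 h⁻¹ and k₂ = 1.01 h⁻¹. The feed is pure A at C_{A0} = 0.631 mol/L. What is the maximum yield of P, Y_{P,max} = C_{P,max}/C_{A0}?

At the optimum, C_{P,max}/C_{A0} = (k₁/k₂)^[k₂/(k₂−k₁)].
= (0.768/1.01)^(1.01/(1.01−0.768)) = (0.7604)^(4.174) = 0.3188.

0.319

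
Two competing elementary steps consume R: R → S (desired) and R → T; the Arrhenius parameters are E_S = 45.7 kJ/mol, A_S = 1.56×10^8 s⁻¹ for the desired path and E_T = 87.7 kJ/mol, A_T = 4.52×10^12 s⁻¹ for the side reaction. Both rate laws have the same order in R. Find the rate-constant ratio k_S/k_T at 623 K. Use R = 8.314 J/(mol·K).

Since both paths have the same order in R, the concentration cancels and S_{S/T} = k_S/k_T = (A_S/A_T)·exp[(E_T−E_S)/(RT)].
(E_T−E_S)/(RT) = (87.7−45.7)×10³/(8.314×623) = 42000/5180 = 8.109.
k_S/k_T = (1.56×10^8/4.52×10^12)·exp(8.109) = 3.451×10^-5 × 3323 = 0.115.

0.115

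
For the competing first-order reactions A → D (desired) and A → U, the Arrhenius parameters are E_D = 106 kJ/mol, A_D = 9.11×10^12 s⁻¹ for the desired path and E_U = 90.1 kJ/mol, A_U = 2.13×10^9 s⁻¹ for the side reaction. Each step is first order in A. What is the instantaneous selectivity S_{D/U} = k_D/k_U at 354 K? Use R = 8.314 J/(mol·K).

19.3

With equal orders, S_{D/U} = k_D/k_U = (A_D/A_U)·exp[(E_U−E_D)/(RT)].
(E_U−E_D)/(RT) = (90.1−106)×10³/(8.314×354) = -15900/2943 = -5.402.
k_D/k_U = (9.11×10^12/2.13×10^9)·exp(-5.402) = 4277 × 0.004506 = 19.3.
Since E_D > E_U, raising the temperature improves selectivity toward D.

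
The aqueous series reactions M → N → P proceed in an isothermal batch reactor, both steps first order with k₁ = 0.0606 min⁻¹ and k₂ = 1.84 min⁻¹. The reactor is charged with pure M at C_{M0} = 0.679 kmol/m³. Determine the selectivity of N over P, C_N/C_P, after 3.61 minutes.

For first-order series with pure M initially, C_N(t) = k₁C_{M0}/(k₂−k₁)·(e^(−k₁t) − e^(−k₂t)).
e^(−k₁t) = e^(−0.0606×3.61) = e^(−0.2188) = 0.8035; e^(−k₂t) = e^(−6.642) = 0.001304.
C_N = 0.0606×0.679/(1.84−0.0606) × (0.8035−0.001304) = 0.02312×0.8022 = 0.01855 kmol/m³.
C_M = C_{M0}e^(−k₁t) = 0.5456 kmol/m³, so C_P = C_{M0}−C_M−C_N = 0.1149 kmol/m³; C_N/C_P = 0.161.

0.161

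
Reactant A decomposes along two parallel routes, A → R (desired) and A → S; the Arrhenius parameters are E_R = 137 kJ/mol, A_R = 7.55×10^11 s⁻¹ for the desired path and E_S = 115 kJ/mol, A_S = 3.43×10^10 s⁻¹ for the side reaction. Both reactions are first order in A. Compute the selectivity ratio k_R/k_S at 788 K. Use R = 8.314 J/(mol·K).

0.766

k_R/k_S = (A_R/A_S)·exp[−(E_R−E_S)/(RT)] = (A_R/A_S)·exp[(E_S−E_R)/(RT)].
(E_S−E_R)/(RT) = (115−137)×10³/(8.314×788) = -22000/6551 = -3.358.
k_R/k_S = (7.55×10^11/3.43×10^10)·exp(-3.358) = 22.01 × 0.03480 = 0.766.
Since E_R > E_S, raising the temperature improves selectivity toward R.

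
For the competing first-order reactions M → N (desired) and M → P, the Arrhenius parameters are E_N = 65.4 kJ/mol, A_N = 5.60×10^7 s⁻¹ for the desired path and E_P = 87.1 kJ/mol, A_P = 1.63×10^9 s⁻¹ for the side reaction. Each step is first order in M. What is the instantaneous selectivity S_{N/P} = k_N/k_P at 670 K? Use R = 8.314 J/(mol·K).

1.69

k_N/k_P = (A_N/A_P)·exp[−(E_N−E_P)/(RT)] = (A_N/A_P)·exp[(E_P−E_N)/(RT)].
(E_P−E_N)/(RT) = (87.1−65.4)×10³/(8.314×670) = 21700/5570 = 3.896.
k_N/k_P = (5.60×10^7/1.63×10^9)·exp(3.896) = 0.03436 × 49.19 = 1.69.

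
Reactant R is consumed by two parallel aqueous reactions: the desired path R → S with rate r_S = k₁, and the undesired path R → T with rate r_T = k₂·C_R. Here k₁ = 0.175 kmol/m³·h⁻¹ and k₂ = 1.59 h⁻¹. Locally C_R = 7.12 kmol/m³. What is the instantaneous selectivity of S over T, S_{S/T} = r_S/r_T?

S_{S/T} = r_S/r_T = (k₁)/(k₂·C_R) = (k₁/k₂)·C_R⁻¹.
= (0.175) / (1.59×7.120) = 0.1750/11.32 = 0.0155.
The undesired path is higher order in R, so low C_R (CSTR or dilute feed) favours S.

0.0155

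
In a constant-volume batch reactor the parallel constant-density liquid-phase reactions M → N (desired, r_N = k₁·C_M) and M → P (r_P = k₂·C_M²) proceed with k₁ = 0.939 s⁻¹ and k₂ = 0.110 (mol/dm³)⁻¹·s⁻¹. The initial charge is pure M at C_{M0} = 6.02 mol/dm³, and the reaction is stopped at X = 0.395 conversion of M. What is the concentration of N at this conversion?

1.52 mol/dm³

C_M = C_{M0}(1−X) = 3.642 mol/dm³.
Along a PFR/batch, dC_N/dC_M = −r_N/(r_N+r_P) = −k₁/(k₁+k₂·C_M).
Integrating from C_{M0} to C_M: C_N = (0.939/0.110)·ln[(0.939+0.110·6.02)/(0.939+0.110·3.64)] = 8.536·ln(1.601/1.340) = 1.523 mol/dm³.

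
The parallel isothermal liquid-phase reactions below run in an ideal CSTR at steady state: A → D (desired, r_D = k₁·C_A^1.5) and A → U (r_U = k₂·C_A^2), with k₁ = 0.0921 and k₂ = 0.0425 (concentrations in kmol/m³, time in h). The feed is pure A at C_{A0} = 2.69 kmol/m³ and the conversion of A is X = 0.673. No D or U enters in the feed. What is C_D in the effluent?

1.26 kmol/m³

Exit C_A = C_{A0}(1−X) = 2.69×0.327 = 0.8796 kmol/m³.
In a CSTR the entire volume is at exit conditions, so r_D = 0.0921×0.8796^1.5 = 0.07598 and r_U = 0.0425×0.8796^2 = 0.03288.
Fraction of consumed A going to D: r_D/(r_D+r_U) = 0.6979.
C_D = 0.6979·C_{A0}·X = 0.6979×2.69×0.673 = 1.26 kmol/m³.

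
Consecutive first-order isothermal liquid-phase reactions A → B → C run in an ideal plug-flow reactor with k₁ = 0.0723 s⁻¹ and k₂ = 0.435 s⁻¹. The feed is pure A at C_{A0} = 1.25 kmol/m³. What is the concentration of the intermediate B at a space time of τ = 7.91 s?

0.133 kmol/m³

The intermediate concentration in a first-order A→B→C sequence is C_B = k₁C_{A0}(e^(−k₁τ) − e^(−k₂τ))/(k₂−k₁).
e^(−k₁τ) = e^(−0.0723×7.91) = e^(−0.5719) = 0.5645; e^(−k₂τ) = e^(−3.441) = 0.03204.
C_B = 0.0723×1.25/(0.435−0.0723) × (0.5645−0.03204) = 0.2492×0.5324 = 0.1327 kmol/m³.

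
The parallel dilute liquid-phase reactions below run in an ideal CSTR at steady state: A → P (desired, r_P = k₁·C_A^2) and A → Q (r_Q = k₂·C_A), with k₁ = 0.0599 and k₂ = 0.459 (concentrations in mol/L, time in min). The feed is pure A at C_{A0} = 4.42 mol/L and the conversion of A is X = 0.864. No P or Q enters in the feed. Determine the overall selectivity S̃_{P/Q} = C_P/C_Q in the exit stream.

0.0784

Exit C_A = C_{A0}(1−X) = 4.42×0.136 = 0.6011 mol/L.
Rates in a CSTR are evaluated at the outlet concentration: r_P = 0.0599×0.6011^2 = 0.02164, r_Q = 0.459×0.6011 = 0.2759.
Overall selectivity = C_P/C_Q = r_Pτ/(r_Qτ) = r_P/r_Q = 0.0784.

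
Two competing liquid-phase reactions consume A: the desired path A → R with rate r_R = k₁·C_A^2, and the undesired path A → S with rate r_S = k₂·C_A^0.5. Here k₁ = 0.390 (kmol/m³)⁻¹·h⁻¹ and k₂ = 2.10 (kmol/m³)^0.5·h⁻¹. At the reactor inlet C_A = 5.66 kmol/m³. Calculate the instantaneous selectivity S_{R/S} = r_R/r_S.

2.50

S_{R/S} = r_R/r_S = (k₁·C_A^2)/(k₂·C_A^0.5) = (k₁/k₂)·C_A^1.5.
= (0.390×5.660^2) / (2.10×5.660^0.5) = 12.49/4.996 = 2.50.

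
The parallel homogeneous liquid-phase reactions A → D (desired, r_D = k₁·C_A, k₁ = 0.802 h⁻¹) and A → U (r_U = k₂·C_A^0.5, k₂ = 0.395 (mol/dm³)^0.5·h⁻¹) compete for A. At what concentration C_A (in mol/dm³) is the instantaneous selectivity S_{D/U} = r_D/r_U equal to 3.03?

2.23 mol/dm³

S_{D/U} = (k₁/k₂)·C_A^0.5 ⇒ C_A = (S·k₂/k₁)^(2).
= (3.03×0.395/0.802)^(2) = (1.492)^(2) = 2.23 mol/dm³.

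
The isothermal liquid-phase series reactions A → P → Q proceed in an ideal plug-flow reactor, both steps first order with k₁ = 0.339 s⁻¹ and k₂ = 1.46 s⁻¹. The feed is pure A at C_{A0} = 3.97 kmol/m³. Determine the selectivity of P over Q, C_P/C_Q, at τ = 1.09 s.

0.913

Solving the coupled first-order balances gives C_P(τ) = [k₁/(k₂−k₁)]·C_{A0}·(e^(−k₁τ) − e^(−k₂τ)).
e^(−k₁τ) = e^(−0.339×1.09) = e^(−0.3695) = 0.6911; e^(−k₂τ) = e^(−1.591) = 0.2036.
C_P = 0.339×3.97/(1.46−0.339) × (0.6911−0.2036) = 1.201×0.4874 = 0.5852 kmol/m³.
C_A = C_{A0}e^(−k₁τ) = 2.744 kmol/m³, so C_Q = C_{A0}−C_A−C_P = 0.6412 kmol/m³; C_P/C_Q = 0.913.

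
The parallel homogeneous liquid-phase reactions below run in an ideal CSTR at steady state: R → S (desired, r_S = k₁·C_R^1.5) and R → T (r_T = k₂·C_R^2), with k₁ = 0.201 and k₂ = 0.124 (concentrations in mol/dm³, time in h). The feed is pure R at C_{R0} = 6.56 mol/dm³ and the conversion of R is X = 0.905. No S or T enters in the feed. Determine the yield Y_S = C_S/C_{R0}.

Exit C_R = C_{R0}(1−X) = 6.56×0.0950 = 0.6232 mol/dm³.
Rates in a CSTR are evaluated at the outlet concentration: r_S = 0.201×0.6232^1.5 = 0.09889, r_T = 0.124×0.6232^2 = 0.04816.
Fraction of consumed R going to S: r_S/(r_S+r_T) = 0.6725.
C_S = 0.6725·C_{R0}·X = 0.6725×6.56×0.905 = 3.99 mol/dm³; Y_S = C_S/C_{R0} = 0.609.

0.609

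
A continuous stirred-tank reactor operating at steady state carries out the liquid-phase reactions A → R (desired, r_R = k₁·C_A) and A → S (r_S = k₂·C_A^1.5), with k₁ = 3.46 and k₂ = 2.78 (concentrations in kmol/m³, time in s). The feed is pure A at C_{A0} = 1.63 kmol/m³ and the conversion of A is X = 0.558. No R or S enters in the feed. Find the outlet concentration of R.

Exit C_A = C_{A0}(1−X) = 1.63×0.442 = 0.7205 kmol/m³.
In a CSTR the entire volume is at exit conditions, so r_R = 3.46×0.7205 = 2.493 and r_S = 2.78×0.7205^1.5 = 1.700.
Fraction of consumed A going to R: r_R/(r_R+r_S) = 0.5945.
C_R = 0.5945·C_{A0}·X = 0.5945×1.63×0.558 = 0.541 kmol/m³.

0.541 kmol/m³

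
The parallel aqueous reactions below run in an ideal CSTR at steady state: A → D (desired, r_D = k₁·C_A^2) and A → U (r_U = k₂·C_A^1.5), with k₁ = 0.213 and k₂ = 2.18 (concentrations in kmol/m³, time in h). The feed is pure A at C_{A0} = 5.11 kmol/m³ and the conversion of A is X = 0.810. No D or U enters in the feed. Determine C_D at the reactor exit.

0.363 kmol/m³

Exit C_A = C_{A0}(1−X) = 5.11×0.190 = 0.9709 kmol/m³.
In a CSTR the entire volume is at exit conditions, so r_D = 0.213×0.9709^2 = 0.2008 and r_U = 2.18×0.9709^1.5 = 2.086.
Fraction of consumed A going to D: r_D/(r_D+r_U) = 0.08782.
C_D = 0.08782·C_{A0}·X = 0.08782×5.11×0.810 = 0.363 kmol/m³.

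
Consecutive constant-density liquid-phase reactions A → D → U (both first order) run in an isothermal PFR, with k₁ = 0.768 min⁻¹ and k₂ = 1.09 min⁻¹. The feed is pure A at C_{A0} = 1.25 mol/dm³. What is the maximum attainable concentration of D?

0.382 mol/dm³

Evaluating C_D at τ_opt = ln(k₂/k₁)/(k₂−k₁) gives C_{D,max}/C_{A0} = (k₁/k₂)^[k₂/(k₂−k₁)].
= (0.768/1.09)^(1.09/(1.09−0.768)) = (0.7046)^(3.385) = 0.3057.
C_{D,max} = 0.3057×1.25 = 0.382 mol/dm³.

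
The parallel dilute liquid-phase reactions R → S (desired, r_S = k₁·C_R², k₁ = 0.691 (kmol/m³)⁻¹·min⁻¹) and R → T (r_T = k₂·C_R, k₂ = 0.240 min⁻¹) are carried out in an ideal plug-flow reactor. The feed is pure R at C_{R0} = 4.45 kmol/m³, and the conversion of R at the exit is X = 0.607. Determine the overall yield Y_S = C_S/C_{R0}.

C_R = C_{R0}(1−X) = 1.749 kmol/m³.
Along a PFR/batch, dC_T/dC_R = −r_T/(r_S+r_T) = −k₂/(k₂+k₁·C_R).
Integrating from C_{R0} to C_R: C_T = (0.240/0.691)·ln[(0.240+0.691·4.45)/(0.240+0.691·1.75)] = 0.3473·ln(3.315/1.448) = 0.2876 kmol/m³.
Then C_S = (C_{R0}−C_R) − C_T = 2.701 − 0.2876 = 2.414 kmol/m³.
Y_S = C_S/C_{R0} = 2.414/4.45 = 0.542.

0.542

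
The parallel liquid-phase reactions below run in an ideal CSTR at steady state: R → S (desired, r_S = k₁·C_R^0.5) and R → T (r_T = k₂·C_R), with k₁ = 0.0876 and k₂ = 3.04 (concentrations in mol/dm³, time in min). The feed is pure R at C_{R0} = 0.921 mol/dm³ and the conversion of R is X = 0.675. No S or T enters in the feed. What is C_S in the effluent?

0.0311 mol/dm³

Exit C_R = C_{R0}(1−X) = 0.921×0.325 = 0.2993 mol/dm³.
Rates in a CSTR are evaluated at the outlet concentration: r_S = 0.0876×0.2993^0.5 = 0.04793, r_T = 3.04×0.2993 = 0.9099.
Fraction of consumed R going to S: r_S/(r_S+r_T) = 0.05003.
C_S = 0.05003·C_{R0}·X = 0.05003×0.921×0.675 = 0.0311 mol/dm³.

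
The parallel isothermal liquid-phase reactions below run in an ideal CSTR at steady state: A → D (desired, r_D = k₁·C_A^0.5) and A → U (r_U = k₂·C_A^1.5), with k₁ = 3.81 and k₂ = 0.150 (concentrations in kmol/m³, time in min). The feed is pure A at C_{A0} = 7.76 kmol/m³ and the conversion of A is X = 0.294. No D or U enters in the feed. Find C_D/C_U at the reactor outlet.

4.64

Exit C_A = C_{A0}(1−X) = 7.76×0.706 = 5.479 kmol/m³.
Rates in a CSTR are evaluated at the outlet concentration: r_D = 3.81×5.479^0.5 = 8.918, r_U = 0.150×5.479^1.5 = 1.923.
Overall selectivity = C_D/C_U = r_Dτ/(r_Uτ) = r_D/r_U = 4.64.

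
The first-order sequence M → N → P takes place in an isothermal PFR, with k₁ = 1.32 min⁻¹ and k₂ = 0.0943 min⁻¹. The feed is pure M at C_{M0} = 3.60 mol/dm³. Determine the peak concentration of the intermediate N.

2.94 mol/dm³

For a first-order series the maximum intermediate yield is C_{N,max}/C_{M0} = (k₁/k₂)^[k₂/(k₂−k₁)].
= (1.32/0.0943)^(0.0943/(0.0943−1.32)) = (14.00)^(-0.07694) = 0.8163.
C_{N,max} = 0.8163×3.60 = 2.94 mol/dm³.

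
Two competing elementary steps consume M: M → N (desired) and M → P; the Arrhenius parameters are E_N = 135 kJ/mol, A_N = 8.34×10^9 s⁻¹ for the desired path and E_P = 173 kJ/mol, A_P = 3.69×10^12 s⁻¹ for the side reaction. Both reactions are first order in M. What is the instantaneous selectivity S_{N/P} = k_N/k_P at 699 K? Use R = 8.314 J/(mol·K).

Since both paths have the same order in M, the concentration cancels and S_{N/P} = k_N/k_P = (A_N/A_P)·exp[(E_P−E_N)/(RT)].
(E_P−E_N)/(RT) = (173−135)×10³/(8.314×699) = 38000/5811 = 6.539.
k_N/k_P = (8.34×10^9/3.69×10^12)·exp(6.539) = 0.002260 × 691.4 = 1.56.
Since E_N < E_P, lowering the temperature improves selectivity toward N.

1.56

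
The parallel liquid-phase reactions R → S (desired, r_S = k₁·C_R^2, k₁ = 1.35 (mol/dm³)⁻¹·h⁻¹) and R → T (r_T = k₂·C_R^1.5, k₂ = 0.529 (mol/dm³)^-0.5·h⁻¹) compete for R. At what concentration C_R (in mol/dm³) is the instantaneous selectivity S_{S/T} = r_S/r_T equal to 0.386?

0.0229 mol/dm³

S_{S/T} = (k₁/k₂)·C_R^0.5 ⇒ C_R = (S·k₂/k₁)^(2).
= (0.386×0.529/1.35)^(2) = (0.1513)^(2) = 0.0229 mol/dm³.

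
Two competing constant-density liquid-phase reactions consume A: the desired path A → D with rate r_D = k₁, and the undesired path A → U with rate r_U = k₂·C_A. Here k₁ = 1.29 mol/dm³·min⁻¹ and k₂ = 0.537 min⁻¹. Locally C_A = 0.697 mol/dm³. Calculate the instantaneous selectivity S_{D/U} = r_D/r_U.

3.45

S_{D/U} = r_D/r_U = (k₁)/(k₂·C_A) = (k₁/k₂)·C_A⁻¹.
= (1.29) / (0.537×0.6970) = 1.290/0.3743 = 3.45.
The undesired path is higher order in A, so low C_A (CSTR or dilute feed) favours D.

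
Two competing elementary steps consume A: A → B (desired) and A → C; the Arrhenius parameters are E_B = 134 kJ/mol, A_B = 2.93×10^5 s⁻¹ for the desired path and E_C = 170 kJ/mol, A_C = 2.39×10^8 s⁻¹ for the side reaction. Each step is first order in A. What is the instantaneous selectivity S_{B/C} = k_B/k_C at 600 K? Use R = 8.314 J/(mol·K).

1.67

k_B/k_C = (A_B/A_C)·exp[−(E_B−E_C)/(RT)] = (A_B/A_C)·exp[(E_C−E_B)/(RT)].
(E_C−E_B)/(RT) = (170−134)×10³/(8.314×600) = 36000/4988 = 7.217.
k_B/k_C = (2.93×10^5/2.39×10^8)·exp(7.217) = 0.001226 × 1362 = 1.67.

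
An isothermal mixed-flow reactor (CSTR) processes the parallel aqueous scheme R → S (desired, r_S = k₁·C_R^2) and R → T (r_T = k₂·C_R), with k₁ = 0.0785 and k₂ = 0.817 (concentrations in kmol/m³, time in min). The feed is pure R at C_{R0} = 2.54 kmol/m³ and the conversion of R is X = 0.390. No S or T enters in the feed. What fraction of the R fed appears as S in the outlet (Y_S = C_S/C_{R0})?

Exit C_R = C_{R0}(1−X) = 2.54×0.610 = 1.549 kmol/m³.
A CSTR operates uniformly at the exit composition, giving r_S = 0.1885 and r_T = 1.266 (each k·C_R^n at C_R = 1.549).
Fraction of consumed R going to S: r_S/(r_S+r_T) = 0.1296.
C_S = 0.1296·C_{R0}·X = 0.1296×2.54×0.390 = 0.128 kmol/m³; Y_S = C_S/C_{R0} = 0.0505.

0.0505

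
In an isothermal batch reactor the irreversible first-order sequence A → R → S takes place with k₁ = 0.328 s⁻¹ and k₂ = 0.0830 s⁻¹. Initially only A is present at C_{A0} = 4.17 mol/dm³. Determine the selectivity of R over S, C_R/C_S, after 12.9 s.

Solving the coupled first-order balances gives C_R(t) = [k₁/(k₂−k₁)]·C_{A0}·(e^(−k₁t) − e^(−k₂t)).
e^(−k₁t) = e^(−0.328×12.9) = e^(−4.231) = 0.01453; e^(−k₂t) = e^(−1.071) = 0.3428.
C_R = 0.328×4.17/(0.0830−0.328) × (0.01453−0.3428) = (-5.583)×(-0.3282) = 1.832 mol/dm³.
C_A = C_{A0}e^(−k₁t) = 0.06061 mol/dm³, so C_S = C_{A0}−C_A−C_R = 2.277 mol/dm³; C_R/C_S = 0.805.

0.805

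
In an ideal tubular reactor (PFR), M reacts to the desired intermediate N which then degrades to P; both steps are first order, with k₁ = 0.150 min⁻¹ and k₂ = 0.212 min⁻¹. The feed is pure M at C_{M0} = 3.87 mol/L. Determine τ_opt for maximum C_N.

5.58 min

For first-order series the maximum of C_N occurs at τ_opt = ln(k₂/k₁)/(k₂−k₁).
= ln(0.212/0.150)/(0.212−0.150) = ln(1.413)/0.06200 = 0.3460/0.06200 = 5.58 min.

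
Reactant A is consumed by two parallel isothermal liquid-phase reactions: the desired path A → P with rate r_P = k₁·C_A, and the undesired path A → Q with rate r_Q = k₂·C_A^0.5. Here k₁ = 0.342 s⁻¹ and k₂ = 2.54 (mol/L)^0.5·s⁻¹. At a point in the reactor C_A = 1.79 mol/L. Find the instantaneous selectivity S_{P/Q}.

S_{P/Q} = r_P/r_Q = (k₁·C_A)/(k₂·C_A^0.5) = (k₁/k₂)·C_A^0.5.
= (0.342×1.790) / (2.54×1.790^0.5) = 0.6122/3.398 = 0.180.

0.180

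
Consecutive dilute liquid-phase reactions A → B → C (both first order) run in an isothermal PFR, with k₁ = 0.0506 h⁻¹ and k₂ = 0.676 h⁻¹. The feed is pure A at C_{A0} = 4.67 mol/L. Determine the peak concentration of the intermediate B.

Evaluating C_B at τ_opt = ln(k₂/k₁)/(k₂−k₁) gives C_{B,max}/C_{A0} = (k₁/k₂)^[k₂/(k₂−k₁)].
= (0.0506/0.676)^(0.676/(0.676−0.0506)) = (0.07485)^(1.081) = 0.06069.
C_{B,max} = 0.06069×4.67 = 0.283 mol/L.

0.283 mol/L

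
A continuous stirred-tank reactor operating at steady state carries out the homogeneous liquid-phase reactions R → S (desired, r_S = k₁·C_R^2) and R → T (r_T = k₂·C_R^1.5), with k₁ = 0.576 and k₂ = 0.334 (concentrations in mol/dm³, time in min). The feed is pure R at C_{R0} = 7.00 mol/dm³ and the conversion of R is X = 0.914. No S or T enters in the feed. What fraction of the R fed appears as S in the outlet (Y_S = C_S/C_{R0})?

Exit C_R = C_{R0}(1−X) = 7.00×0.0860 = 0.6020 mol/dm³.
In a CSTR the entire volume is at exit conditions, so r_S = 0.576×0.6020^2 = 0.2087 and r_T = 0.334×0.6020^1.5 = 0.1560.
Fraction of consumed R going to S: r_S/(r_S+r_T) = 0.5723.
C_S = 0.5723·C_{R0}·X = 0.5723×7.00×0.914 = 3.66 mol/dm³; Y_S = C_S/C_{R0} = 0.523.

0.523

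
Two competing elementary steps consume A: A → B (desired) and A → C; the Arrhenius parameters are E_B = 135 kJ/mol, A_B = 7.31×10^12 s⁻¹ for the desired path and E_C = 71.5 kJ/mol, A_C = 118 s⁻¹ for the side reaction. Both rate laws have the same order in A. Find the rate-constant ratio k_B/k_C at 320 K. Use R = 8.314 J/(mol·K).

k_B/k_C = (A_B/A_C)·exp[−(E_B−E_C)/(RT)] = (A_B/A_C)·exp[(E_C−E_B)/(RT)].
(E_C−E_B)/(RT) = (71.5−135)×10³/(8.314×320) = -63500/2660 = -23.87.
k_B/k_C = (7.31×10^12/118)·exp(-23.87) = 6.195×10^10 × 4.308×10^-11 = 2.67.
Since E_B > E_C, raising the temperature improves selectivity toward B.

2.67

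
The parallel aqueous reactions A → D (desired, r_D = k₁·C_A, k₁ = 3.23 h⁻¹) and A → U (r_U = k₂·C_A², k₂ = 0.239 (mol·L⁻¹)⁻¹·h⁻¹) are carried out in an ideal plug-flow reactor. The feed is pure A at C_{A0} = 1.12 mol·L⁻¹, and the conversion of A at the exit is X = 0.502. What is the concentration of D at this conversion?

0.529 mol·L⁻¹

C_A = C_{A0}(1−X) = 0.5578 mol·L⁻¹.
Along a PFR/batch, dC_D/dC_A = −r_D/(r_D+r_U) = −k₁/(k₁+k₂·C_A).
Integrating from C_{A0} to C_A: C_D = (3.23/0.239)·ln[(3.23+0.239·1.12)/(3.23+0.239·0.558)] = 13.51·ln(3.498/3.363) = 0.5294 mol·L⁻¹.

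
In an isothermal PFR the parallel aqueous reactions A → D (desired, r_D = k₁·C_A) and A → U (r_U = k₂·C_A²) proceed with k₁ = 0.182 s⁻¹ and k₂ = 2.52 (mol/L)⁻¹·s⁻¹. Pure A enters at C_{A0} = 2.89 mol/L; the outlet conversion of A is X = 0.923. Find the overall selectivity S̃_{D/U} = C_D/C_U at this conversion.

0.0666

C_A = C_{A0}(1−X) = 0.2225 mol/L.
Along a PFR/batch, dC_D/dC_A = −r_D/(r_D+r_U) = −k₁/(k₁+k₂·C_A).
Integrating from C_{A0} to C_A: C_D = (0.182/2.52)·ln[(0.182+2.52·2.89)/(0.182+2.52·0.223)] = 0.07222·ln(7.465/0.7428) = 0.1667 mol/L.
C_U = (C_{A0}−C_A)−C_D = 2.501 mol/L; S̃_{D/U} = 0.1667/2.501 = 0.0666.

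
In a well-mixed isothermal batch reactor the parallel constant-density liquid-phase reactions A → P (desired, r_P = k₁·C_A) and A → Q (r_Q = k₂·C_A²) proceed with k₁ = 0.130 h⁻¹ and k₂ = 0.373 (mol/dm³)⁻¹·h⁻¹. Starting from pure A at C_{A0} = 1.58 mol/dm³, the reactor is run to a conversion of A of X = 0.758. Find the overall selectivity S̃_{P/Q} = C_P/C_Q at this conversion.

C_A = C_{A0}(1−X) = 0.3824 mol/dm³.
Along a PFR/batch, dC_P/dC_A = −r_P/(r_P+r_Q) = −k₁/(k₁+k₂·C_A).
Integrating from C_{A0} to C_A: C_P = (0.130/0.373)·ln[(0.130+0.373·1.58)/(0.130+0.373·0.382)] = 0.3485·ln(0.7193/0.2726) = 0.3382 mol/dm³.
C_Q = (C_{A0}−C_A)−C_P = 0.8595 mol/dm³; S̃_{P/Q} = 0.3382/0.8595 = 0.393.

0.393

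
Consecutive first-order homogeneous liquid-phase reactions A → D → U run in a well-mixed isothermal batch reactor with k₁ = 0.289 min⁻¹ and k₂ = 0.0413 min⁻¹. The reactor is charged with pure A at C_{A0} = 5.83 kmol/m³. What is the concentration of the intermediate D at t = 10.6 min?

4.07 kmol/m³

The intermediate concentration in a first-order A→B→C sequence is C_D = k₁C_{A0}(e^(−k₁t) − e^(−k₂t))/(k₂−k₁).
e^(−k₁t) = e^(−0.289×10.6) = e^(−3.063) = 0.04673; e^(−k₂t) = e^(−0.4378) = 0.6455.
C_D = 0.289×5.83/(0.0413−0.289) × (0.04673−0.6455) = (-6.802)×(-0.5987) = 4.073 kmol/m³.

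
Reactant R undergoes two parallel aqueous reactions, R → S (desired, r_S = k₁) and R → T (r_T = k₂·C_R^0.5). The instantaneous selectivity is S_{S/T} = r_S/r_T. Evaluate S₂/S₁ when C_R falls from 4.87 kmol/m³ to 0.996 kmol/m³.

S_{S/T} = (k₁/k₂)·C_R^-0.5, so S₂/S₁ = (C_{R,2}/C_{R,1})^-0.5.
= (0.996/4.87)^(-0.5) = (0.2045)^(-0.5) = 2.21.
Selectivity toward S rises as C_R falls — low-concentration operation is favoured.

2.21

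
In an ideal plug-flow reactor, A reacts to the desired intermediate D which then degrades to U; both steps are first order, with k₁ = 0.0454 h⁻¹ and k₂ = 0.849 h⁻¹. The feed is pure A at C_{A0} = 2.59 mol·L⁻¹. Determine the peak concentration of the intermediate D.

At the optimum, C_{D,max}/C_{A0} = (k₁/k₂)^[k₂/(k₂−k₁)].
= (0.0454/0.849)^(0.849/(0.849−0.0454)) = (0.05347)^(1.056) = 0.04532.
C_{D,max} = 0.04532×2.59 = 0.117 mol·L⁻¹.

0.117 mol·L⁻¹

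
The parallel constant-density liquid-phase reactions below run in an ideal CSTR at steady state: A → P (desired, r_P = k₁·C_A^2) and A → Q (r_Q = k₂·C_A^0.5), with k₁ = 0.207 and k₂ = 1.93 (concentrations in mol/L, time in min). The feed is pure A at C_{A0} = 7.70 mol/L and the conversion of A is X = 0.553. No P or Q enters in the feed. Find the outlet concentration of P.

1.73 mol/L

Exit C_A = C_{A0}(1−X) = 7.70×0.447 = 3.442 mol/L.
A CSTR operates uniformly at the exit composition, giving r_P = 2.452 and r_Q = 3.581 (each k·C_A^n at C_A = 3.442).
Fraction of consumed A going to P: r_P/(r_P+r_Q) = 0.4065.
C_P = 0.4065·C_{A0}·X = 0.4065×7.70×0.553 = 1.73 mol/L.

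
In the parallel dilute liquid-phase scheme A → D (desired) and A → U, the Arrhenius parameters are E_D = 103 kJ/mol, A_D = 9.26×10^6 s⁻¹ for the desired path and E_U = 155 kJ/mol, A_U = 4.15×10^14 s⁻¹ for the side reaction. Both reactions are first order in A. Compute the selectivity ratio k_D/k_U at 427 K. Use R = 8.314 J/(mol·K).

0.0513

Since both paths have the same order in A, the concentration cancels and S_{D/U} = k_D/k_U = (A_D/A_U)·exp[(E_U−E_D)/(RT)].
(E_U−E_D)/(RT) = (155−103)×10³/(8.314×427) = 52000/3550 = 14.65.
k_D/k_U = (9.26×10^6/4.15×10^14)·exp(14.65) = 2.231×10^-8 × 2.298×10^6 = 0.0513.
Since E_D < E_U, lowering the temperature improves selectivity toward D.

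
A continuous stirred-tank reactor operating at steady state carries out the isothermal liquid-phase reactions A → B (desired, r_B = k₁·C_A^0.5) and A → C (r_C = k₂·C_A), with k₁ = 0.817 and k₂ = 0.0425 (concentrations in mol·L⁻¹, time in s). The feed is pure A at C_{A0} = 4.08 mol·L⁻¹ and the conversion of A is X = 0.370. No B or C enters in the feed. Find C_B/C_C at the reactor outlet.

12.0

Exit C_A = C_{A0}(1−X) = 4.08×0.630 = 2.570 mol·L⁻¹.
Rates in a CSTR are evaluated at the outlet concentration: r_B = 0.817×2.570^0.5 = 1.310, r_C = 0.0425×2.570 = 0.1092.
Overall selectivity = C_B/C_C = r_Bτ/(r_Cτ) = r_B/r_C = 12.0.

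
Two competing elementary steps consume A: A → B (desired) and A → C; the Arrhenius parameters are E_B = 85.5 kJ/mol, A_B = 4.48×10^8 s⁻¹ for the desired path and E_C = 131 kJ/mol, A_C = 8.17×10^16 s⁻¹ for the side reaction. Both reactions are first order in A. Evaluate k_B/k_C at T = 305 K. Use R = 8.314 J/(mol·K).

With equal orders, S_{B/C} = k_B/k_C = (A_B/A_C)·exp[(E_C−E_B)/(RT)].
(E_C−E_B)/(RT) = (131−85.5)×10³/(8.314×305) = 45500/2536 = 17.94.
k_B/k_C = (4.48×10^8/8.17×10^16)·exp(17.94) = 5.483×10^-9 × 6.204×10^7 = 0.340.

0.340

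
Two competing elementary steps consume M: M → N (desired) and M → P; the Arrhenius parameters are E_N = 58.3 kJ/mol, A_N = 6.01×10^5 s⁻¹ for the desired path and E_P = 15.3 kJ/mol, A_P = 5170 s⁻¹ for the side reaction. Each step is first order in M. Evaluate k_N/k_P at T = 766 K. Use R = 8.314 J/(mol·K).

0.136

With equal orders, S_{N/P} = k_N/k_P = (A_N/A_P)·exp[(E_P−E_N)/(RT)].
(E_P−E_N)/(RT) = (15.3−58.3)×10³/(8.314×766) = -43000/6369 = -6.752.
k_N/k_P = (6.01×10^5/5170)·exp(-6.752) = 116.2 × 0.001169 = 0.136.
Since E_N > E_P, raising the temperature improves selectivity toward N.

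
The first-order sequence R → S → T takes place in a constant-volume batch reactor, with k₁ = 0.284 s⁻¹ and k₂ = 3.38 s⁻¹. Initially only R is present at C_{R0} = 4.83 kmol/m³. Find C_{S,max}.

0.323 kmol/m³

Evaluating C_S at t_opt = ln(k₂/k₁)/(k₂−k₁) gives C_{S,max}/C_{R0} = (k₁/k₂)^[k₂/(k₂−k₁)].
= (0.284/3.38)^(3.38/(3.38−0.284)) = (0.08402)^(1.092) = 0.06695.
C_{S,max} = 0.06695×4.83 = 0.323 kmol/m³.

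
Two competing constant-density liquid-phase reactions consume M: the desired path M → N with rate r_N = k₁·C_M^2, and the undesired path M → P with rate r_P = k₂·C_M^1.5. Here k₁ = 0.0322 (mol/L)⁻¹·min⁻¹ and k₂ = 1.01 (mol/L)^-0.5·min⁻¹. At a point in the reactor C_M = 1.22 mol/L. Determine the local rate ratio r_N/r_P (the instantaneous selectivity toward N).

S_{N/P} = r_N/r_P = (k₁·C_M^2)/(k₂·C_M^1.5) = (k₁/k₂)·C_M^0.5.
= (0.0322×1.220^2) / (1.01×1.220^1.5) = 0.04793/1.361 = 0.0352.

0.0352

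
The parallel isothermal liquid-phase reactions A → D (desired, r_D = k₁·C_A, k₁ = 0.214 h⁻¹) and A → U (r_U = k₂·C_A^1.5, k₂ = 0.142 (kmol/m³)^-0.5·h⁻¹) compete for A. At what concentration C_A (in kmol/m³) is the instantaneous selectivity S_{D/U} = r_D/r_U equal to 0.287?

S_{D/U} = (k₁/k₂)·C_A^-0.5 ⇒ C_A = (S·k₂/k₁)^(-2).
= (0.287×0.142/0.214)^(-2) = (0.1904)^(-2) = 27.6 kmol/m³.

27.6 kmol/m³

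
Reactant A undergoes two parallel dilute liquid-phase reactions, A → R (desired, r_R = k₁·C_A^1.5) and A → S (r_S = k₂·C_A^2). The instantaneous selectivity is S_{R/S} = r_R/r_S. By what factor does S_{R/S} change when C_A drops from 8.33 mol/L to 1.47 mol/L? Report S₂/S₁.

2.38

S_{R/S} = (k₁/k₂)·C_A^-0.5, so S₂/S₁ = (C_{A,2}/C_{A,1})^-0.5.
= (1.47/8.33)^(-0.5) = (0.1765)^(-0.5) = 2.38.
Selectivity toward R rises as C_A falls — low-concentration operation is favoured.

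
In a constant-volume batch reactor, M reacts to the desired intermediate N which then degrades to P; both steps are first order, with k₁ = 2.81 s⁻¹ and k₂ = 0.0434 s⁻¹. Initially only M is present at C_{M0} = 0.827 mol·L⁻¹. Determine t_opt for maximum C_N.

The intermediate peaks when r₁ = r₂, i.e. k₁e^(−k₁t) = k₂e^(−k₂t), giving t_opt = ln(k₂/k₁)/(k₂−k₁).
= ln(0.0434/2.81)/(0.0434−2.81) = ln(0.01544)/-2.767 = -4.170/-2.767 = 1.51 s.

1.51 s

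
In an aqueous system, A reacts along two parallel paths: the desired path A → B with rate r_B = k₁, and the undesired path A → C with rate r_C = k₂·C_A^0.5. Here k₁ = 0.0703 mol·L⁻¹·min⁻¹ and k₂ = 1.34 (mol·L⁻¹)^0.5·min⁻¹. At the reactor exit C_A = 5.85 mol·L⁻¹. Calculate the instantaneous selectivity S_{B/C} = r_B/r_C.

0.0217

S_{B/C} = r_B/r_C = (k₁)/(k₂·C_A^0.5) = (k₁/k₂)·C_A^-0.5.
= (0.0703) / (1.34×5.850^0.5) = 0.07030/3.241 = 0.0217.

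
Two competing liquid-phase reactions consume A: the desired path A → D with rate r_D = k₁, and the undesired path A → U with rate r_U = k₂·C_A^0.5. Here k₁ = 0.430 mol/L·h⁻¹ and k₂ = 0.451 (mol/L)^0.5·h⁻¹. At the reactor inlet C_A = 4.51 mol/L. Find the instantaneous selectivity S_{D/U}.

0.449

S_{D/U} = r_D/r_U = (k₁)/(k₂·C_A^0.5) = (k₁/k₂)·C_A^-0.5.
= (0.430) / (0.451×4.510^0.5) = 0.4300/0.9578 = 0.449.
The undesired path is higher order in A, so low C_A (CSTR or dilute feed) favours D.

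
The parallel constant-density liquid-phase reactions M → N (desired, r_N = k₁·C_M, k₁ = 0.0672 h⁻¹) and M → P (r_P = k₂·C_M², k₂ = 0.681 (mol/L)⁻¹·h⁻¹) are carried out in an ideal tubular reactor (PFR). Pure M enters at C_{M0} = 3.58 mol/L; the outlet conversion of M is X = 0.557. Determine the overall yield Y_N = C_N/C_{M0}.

C_M = C_{M0}(1−X) = 1.586 mol/L.
Along a PFR/batch, dC_N/dC_M = −r_N/(r_N+r_P) = −k₁/(k₁+k₂·C_M).
Integrating from C_{M0} to C_M: C_N = (0.0672/0.681)·ln[(0.0672+0.681·3.58)/(0.0672+0.681·1.59)] = 0.09868·ln(2.505/1.147) = 0.07707 mol/L.
Y_N = C_N/C_{M0} = 0.07707/3.58 = 0.0215.

0.0215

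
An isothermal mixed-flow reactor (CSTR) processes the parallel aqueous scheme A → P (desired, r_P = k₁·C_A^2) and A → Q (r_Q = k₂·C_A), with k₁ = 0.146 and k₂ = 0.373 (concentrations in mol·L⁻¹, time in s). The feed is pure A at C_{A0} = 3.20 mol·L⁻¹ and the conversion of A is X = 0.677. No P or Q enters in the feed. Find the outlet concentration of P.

Exit C_A = C_{A0}(1−X) = 3.20×0.323 = 1.034 mol·L⁻¹.
A CSTR operates uniformly at the exit composition, giving r_P = 0.1560 and r_Q = 0.3855 (each k·C_A^n at C_A = 1.034).
Fraction of consumed A going to P: r_P/(r_P+r_Q) = 0.2880.
C_P = 0.2880·C_{A0}·X = 0.2880×3.20×0.677 = 0.624 mol·L⁻¹.

0.624 mol·L⁻¹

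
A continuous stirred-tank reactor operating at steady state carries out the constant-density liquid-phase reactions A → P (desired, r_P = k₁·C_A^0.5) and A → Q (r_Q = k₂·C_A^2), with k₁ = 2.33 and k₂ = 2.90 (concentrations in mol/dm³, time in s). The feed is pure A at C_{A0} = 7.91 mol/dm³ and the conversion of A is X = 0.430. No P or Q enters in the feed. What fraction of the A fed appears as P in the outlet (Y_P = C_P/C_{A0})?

Exit C_A = C_{A0}(1−X) = 7.91×0.570 = 4.509 mol/dm³.
A CSTR operates uniformly at the exit composition, giving r_P = 4.947 and r_Q = 58.95 (each k·C_A^n at C_A = 4.509).
Fraction of consumed A going to P: r_P/(r_P+r_Q) = 0.07743.
C_P = 0.07743·C_{A0}·X = 0.07743×7.91×0.430 = 0.263 mol/dm³; Y_P = C_P/C_{A0} = 0.0333.

0.0333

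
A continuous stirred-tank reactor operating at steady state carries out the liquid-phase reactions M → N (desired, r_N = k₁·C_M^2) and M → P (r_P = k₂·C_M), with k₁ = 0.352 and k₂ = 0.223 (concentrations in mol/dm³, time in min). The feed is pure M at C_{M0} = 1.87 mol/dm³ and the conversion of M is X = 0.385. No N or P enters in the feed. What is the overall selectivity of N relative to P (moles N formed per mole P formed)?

Exit C_M = C_{M0}(1−X) = 1.87×0.615 = 1.150 mol/dm³.
In a CSTR the entire volume is at exit conditions, so r_N = 0.352×1.150^2 = 0.4656 and r_P = 0.223×1.150 = 0.2565.
Overall selectivity = C_N/C_P = r_Nτ/(r_Pτ) = r_N/r_P = 1.82.

1.82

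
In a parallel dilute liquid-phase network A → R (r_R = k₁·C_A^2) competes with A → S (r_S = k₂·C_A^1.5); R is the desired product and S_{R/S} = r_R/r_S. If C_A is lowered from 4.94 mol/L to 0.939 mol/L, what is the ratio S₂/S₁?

S_{R/S} = (k₁/k₂)·C_A^0.5, so S₂/S₁ = (C_{A,2}/C_{A,1})^0.5.
= (0.939/4.94)^0.5 = (0.1901)^0.5 = 0.436.

0.436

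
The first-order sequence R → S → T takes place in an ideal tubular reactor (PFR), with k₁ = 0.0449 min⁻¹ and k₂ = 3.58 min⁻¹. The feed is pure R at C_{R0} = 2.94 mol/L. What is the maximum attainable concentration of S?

Evaluating C_S at τ_opt = ln(k₂/k₁)/(k₂−k₁) gives C_{S,max}/C_{R0} = (k₁/k₂)^[k₂/(k₂−k₁)].
= (0.0449/3.58)^(3.58/(3.58−0.0449)) = (0.01254)^(1.013) = 0.01186.
C_{S,max} = 0.01186×2.94 = 0.0349 mol/L.

0.0349 mol/L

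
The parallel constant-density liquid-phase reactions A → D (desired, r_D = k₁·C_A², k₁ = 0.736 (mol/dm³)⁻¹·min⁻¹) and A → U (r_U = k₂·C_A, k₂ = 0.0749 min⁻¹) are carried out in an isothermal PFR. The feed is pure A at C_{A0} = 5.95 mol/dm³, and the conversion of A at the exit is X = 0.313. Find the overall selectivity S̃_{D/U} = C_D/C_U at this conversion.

C_A = C_{A0}(1−X) = 4.088 mol/dm³.
Along a PFR/batch, dC_U/dC_A = −r_U/(r_D+r_U) = −k₂/(k₂+k₁·C_A).
Integrating from C_{A0} to C_A: C_U = (0.0749/0.736)·ln[(0.0749+0.736·5.95)/(0.0749+0.736·4.09)] = 0.1018·ln(4.454/3.083) = 0.03743 mol/dm³.
Then C_D = (C_{A0}−C_A) − C_U = 1.862 − 0.03743 = 1.825 mol/dm³.
S̃_{D/U} = C_D/C_U = 1.825/0.03743 = 48.8.

48.8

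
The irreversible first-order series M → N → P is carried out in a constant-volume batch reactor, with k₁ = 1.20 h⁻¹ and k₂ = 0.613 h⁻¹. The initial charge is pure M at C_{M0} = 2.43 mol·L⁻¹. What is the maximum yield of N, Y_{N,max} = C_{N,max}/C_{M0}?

At the optimum, C_{N,max}/C_{M0} = (k₁/k₂)^[k₂/(k₂−k₁)].
= (1.20/0.613)^(0.613/(0.613−1.20)) = (1.958)^(-1.044) = 0.4959.

0.496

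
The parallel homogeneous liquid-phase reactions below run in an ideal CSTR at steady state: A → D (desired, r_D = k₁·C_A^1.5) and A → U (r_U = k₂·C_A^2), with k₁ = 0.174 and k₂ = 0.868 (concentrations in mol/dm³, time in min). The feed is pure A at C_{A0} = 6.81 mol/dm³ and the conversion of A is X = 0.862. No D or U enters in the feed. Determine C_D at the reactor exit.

1.01 mol/dm³

Exit C_A = C_{A0}(1−X) = 6.81×0.138 = 0.9398 mol/dm³.
Rates in a CSTR are evaluated at the outlet concentration: r_D = 0.174×0.9398^1.5 = 0.1585, r_U = 0.868×0.9398^2 = 0.7666.
Fraction of consumed A going to D: r_D/(r_D+r_U) = 0.1714.
C_D = 0.1714·C_{A0}·X = 0.1714×6.81×0.862 = 1.01 mol/dm³.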